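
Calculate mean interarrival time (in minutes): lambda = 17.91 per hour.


Mean interarrival time = 60/lambda = 60/17.91 = 3.35 minutes

3.35 minutes


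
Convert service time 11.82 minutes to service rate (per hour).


mu = 60 / avg_service_time = 60 / 11.82 = 5.08 per hour

5.08 per hour


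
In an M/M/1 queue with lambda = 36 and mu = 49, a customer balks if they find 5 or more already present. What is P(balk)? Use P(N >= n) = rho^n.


P(N >= 5) = rho^5 = (36/49)^5 = 0.2141

0.2141


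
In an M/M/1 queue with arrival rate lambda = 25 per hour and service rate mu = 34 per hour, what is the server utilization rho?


rho = lambda/mu = 25/34 = 0.7353

0.7353


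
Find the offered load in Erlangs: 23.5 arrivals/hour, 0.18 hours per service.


Offered load a = lambda * E[S] = 23.5 * 0.18 = 4.23 Erlangs

4.23 Erlangs


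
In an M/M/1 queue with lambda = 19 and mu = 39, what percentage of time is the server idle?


Idle fraction = (1 - rho) * 100 = (1 - 19/39) * 100 = 51.3%

51.3%


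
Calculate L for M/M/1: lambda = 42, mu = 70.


rho = 42/70; L = rho/(1-rho) = 1.5

1.5


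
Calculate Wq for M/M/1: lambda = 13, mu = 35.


rho = 13/35; Wq = rho/(mu - lambda) = 0.0169 hours

0.0169 hours


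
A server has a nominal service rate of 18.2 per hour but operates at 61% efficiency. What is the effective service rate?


Effective rate = mu * efficiency = 18.2 * 0.61 = 11.1 per hour

11.1 per hour


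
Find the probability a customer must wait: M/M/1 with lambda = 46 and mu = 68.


P(wait) = rho = lambda/mu = 46/68 = 0.6765

0.6765


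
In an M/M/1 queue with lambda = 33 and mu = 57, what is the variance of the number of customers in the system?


rho = 33/57; Var(N) = rho/(1-rho)^2 = 3.27

3.27


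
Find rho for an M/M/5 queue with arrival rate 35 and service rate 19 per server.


rho = lambda/(c*mu) = 35/(5*19) = 0.3684

0.3684


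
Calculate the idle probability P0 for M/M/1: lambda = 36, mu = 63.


P0 = 1 - rho = 1 - 36/63 = 0.4286

0.4286


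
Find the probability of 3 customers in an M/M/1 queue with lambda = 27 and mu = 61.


rho = 27/61; P(n) = (1-rho)*rho^n = (1-27/61)*(27/61)^3 = 0.0483

0.0483


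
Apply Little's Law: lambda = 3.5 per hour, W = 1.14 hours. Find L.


L = lambda * W = 3.5 * 1.14 = 3.99

3.99


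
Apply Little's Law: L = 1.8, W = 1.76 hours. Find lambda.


lambda = L / W = 1.8 / 1.76 = 1.02 per hour

1.02 per hour


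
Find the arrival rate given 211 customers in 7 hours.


lambda = total arrivals / time = 211 / 7 = 30.14 per hour

30.14 per hour


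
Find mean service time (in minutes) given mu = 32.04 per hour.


Mean service time = 60/mu = 60/32.04 = 1.87 minutes

1.87 minutes


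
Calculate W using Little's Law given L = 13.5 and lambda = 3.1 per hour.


W = L / lambda = 13.5 / 3.1 = 4.3548 hours

4.3548 hours


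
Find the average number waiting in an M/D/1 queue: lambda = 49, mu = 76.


M/D/1: Lq = rho^2 / (2*(1-rho)) where rho = 49/76; Lq = 0.59

0.59


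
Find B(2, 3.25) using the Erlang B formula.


B(N,A) = (A^N/N!) / sum(A^k/k!, k=0..N) with N=2, A=3.25 = 0.5541

0.5541


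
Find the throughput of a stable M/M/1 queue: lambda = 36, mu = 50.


For a stable queue (lambda < mu), throughput = lambda = 36 per hour

36 per hour


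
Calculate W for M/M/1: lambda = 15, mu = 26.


W = 1/(mu - lambda) = 1/(26 - 15) = 0.0909 hours

0.0909 hours


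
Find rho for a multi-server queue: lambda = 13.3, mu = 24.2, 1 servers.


rho = lambda / (c * mu) = 13.3 / (1 * 24.2) = 0.5496

0.5496


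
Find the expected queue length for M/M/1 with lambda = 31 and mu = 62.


rho = 31/62; Lq = rho^2/(1-rho) = 0.5

0.5


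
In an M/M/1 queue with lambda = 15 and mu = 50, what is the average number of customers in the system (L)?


rho = 15/50; L = rho/(1-rho) = 0.43

0.43


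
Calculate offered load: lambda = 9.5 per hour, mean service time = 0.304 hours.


Offered load a = lambda * E[S] = 9.5 * 0.304 = 2.89 Erlangs

2.89 Erlangs


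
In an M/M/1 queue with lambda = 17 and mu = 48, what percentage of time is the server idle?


Idle fraction = (1 - rho) * 100 = (1 - 17/48) * 100 = 64.6%

64.6%


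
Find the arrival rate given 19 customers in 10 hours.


lambda = total arrivals / time = 19 / 10 = 1.9 per hour

1.9 per hour


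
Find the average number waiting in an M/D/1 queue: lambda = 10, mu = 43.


M/D/1: Lq = rho^2 / (2*(1-rho)) where rho = 10/43; Lq = 0.04

0.04


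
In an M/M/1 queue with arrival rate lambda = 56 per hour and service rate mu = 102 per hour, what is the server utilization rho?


rho = lambda/mu = 56/102 = 0.549

0.549


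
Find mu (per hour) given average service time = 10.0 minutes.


mu = 60 / avg_service_time = 60 / 10.0 = 6.0 per hour

6.0 per hour


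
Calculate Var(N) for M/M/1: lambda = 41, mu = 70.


rho = 41/70; Var(N) = rho/(1-rho)^2 = 3.41

3.41


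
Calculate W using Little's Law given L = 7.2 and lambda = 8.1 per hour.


W = L / lambda = 7.2 / 8.1 = 0.8889 hours

0.8889 hours


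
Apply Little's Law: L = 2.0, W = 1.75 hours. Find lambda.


lambda = L / W = 2.0 / 1.75 = 1.14 per hour

1.14 per hour


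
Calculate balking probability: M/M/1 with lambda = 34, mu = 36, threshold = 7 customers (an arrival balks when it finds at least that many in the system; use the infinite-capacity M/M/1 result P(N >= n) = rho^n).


P(N >= 7) = rho^7 = (34/36)^7 = 0.6702

0.6702


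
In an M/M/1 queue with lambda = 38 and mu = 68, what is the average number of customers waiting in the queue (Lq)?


rho = 38/68; Lq = rho^2/(1-rho) = 0.71

0.71


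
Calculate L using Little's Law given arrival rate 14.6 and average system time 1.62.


L = lambda * W = 14.6 * 1.62 = 23.65

23.65


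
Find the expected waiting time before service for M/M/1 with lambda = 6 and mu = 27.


rho = 6/27; Wq = rho/(mu - lambda) = 0.0106 hours

0.0106 hours


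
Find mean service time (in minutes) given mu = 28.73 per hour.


Mean service time = 60/mu = 60/28.73 = 2.09 minutes

2.09 minutes


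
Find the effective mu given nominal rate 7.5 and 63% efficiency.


Effective rate = mu * efficiency = 7.5 * 0.63 = 4.73 per hour

4.73 per hour


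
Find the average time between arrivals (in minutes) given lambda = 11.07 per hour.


Mean interarrival time = 60/lambda = 60/11.07 = 5.42 minutes

5.42 minutes


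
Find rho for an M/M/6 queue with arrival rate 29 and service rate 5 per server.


rho = lambda/(c*mu) = 29/(6*5) = 0.9667

0.9667


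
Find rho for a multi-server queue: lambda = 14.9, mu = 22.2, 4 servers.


rho = lambda / (c * mu) = 14.9 / (4 * 22.2) = 0.1678

0.1678


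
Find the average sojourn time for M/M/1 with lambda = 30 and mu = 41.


W = 1/(mu - lambda) = 1/(41 - 30) = 0.0909 hours

0.0909 hours


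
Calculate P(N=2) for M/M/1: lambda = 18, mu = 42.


rho = 18/42; P(n) = (1-rho)*rho^n = (1-18/42)*(18/42)^2 = 0.105

0.105


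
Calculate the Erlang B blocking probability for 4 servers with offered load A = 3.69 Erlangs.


B(N,A) = (A^N/N!) / sum(A^k/k!, k=0..N) with N=4, A=3.69 = 0.2799

0.2799


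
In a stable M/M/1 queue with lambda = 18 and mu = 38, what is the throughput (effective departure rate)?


For a stable queue (lambda < mu), throughput = lambda = 18 per hour

18 per hour


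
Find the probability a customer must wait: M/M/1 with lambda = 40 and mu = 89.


P(wait) = rho = lambda/mu = 40/89 = 0.4494

0.4494


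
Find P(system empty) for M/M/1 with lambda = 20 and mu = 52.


P0 = 1 - rho = 1 - 20/52 = 0.6154

0.6154


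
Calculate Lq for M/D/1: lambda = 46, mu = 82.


M/D/1: Lq = rho^2 / (2*(1-rho)) where rho = 46/82; Lq = 0.36

0.36


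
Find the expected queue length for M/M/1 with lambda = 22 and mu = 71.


rho = 22/71; Lq = rho^2/(1-rho) = 0.14

0.14


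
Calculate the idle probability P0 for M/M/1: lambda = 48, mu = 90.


P0 = 1 - rho = 1 - 48/90 = 0.4667

0.4667


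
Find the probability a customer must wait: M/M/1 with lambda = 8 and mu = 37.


P(wait) = rho = lambda/mu = 8/37 = 0.2162

0.2162


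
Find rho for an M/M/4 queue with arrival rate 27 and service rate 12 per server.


rho = lambda/(c*mu) = 27/(4*12) = 0.5625

0.5625


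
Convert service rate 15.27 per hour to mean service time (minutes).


Mean service time = 60/mu = 60/15.27 = 3.93 minutes

3.93 minutes


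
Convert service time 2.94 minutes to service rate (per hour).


mu = 60 / avg_service_time = 60 / 2.94 = 20.41 per hour

20.41 per hour


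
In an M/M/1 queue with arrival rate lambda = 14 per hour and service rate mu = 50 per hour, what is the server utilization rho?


rho = lambda/mu = 14/50 = 0.28

0.28


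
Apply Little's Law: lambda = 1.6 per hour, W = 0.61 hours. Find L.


L = lambda * W = 1.6 * 0.61 = 0.98

0.98


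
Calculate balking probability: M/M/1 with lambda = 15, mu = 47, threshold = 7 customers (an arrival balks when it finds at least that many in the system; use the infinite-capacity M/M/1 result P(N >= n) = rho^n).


P(N >= 7) = rho^7 = (15/47)^7 = 0.0003

0.0003


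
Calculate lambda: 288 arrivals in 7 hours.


lambda = total arrivals / time = 288 / 7 = 41.14 per hour

41.14 per hour


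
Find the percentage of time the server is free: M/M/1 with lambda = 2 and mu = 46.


Idle fraction = (1 - rho) * 100 = (1 - 2/46) * 100 = 95.7%

95.7%


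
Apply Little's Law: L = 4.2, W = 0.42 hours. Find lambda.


lambda = L / W = 4.2 / 0.42 = 10.0 per hour

10.0 per hour


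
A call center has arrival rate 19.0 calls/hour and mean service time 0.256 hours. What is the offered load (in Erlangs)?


Offered load a = lambda * E[S] = 19.0 * 0.256 = 4.86 Erlangs

4.86 Erlangs


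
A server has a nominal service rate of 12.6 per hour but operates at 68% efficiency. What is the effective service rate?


Effective rate = mu * efficiency = 12.6 * 0.68 = 8.57 per hour

8.57 per hour


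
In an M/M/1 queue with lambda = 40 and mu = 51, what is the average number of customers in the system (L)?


rho = 40/51; L = rho/(1-rho) = 3.64

3.64


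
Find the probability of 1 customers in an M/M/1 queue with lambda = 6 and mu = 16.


rho = 6/16; P(n) = (1-rho)*rho^n = (1-6/16)*(6/16)^1 = 0.2344

0.2344


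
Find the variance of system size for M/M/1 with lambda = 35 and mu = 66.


rho = 35/66; Var(N) = rho/(1-rho)^2 = 2.4

2.4


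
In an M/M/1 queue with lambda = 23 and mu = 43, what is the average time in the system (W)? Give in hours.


W = 1/(mu - lambda) = 1/(43 - 23) = 0.05 hours

0.05 hours


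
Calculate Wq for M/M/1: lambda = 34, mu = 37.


rho = 34/37; Wq = rho/(mu - lambda) = 0.3063 hours

0.3063 hours


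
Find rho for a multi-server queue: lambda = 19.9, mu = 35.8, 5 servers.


rho = lambda / (c * mu) = 19.9 / (5 * 35.8) = 0.1112

0.1112


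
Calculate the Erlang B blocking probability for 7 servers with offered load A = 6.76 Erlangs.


B(N,A) = (A^N/N!) / sum(A^k/k!, k=0..N) with N=7, A=6.76 = 0.2339

0.2339


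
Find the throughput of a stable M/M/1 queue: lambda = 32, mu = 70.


For a stable queue (lambda < mu), throughput = lambda = 32 per hour

32 per hour


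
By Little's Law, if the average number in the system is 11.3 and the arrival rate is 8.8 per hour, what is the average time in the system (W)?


W = L / lambda = 11.3 / 8.8 = 1.2841 hours

1.2841 hours


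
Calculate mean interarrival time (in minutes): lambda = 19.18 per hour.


Mean interarrival time = 60/lambda = 60/19.18 = 3.13 minutes

3.13 minutes


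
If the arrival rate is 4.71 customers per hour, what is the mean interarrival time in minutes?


Mean interarrival time = 60/lambda = 60/4.71 = 12.74 minutes

12.74 minutes


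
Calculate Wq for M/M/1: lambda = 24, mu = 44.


rho = 24/44; Wq = rho/(mu - lambda) = 0.0273 hours

0.0273 hours


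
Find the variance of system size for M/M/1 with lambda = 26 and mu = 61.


rho = 26/61; Var(N) = rho/(1-rho)^2 = 1.29

1.29


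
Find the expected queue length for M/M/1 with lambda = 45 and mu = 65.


rho = 45/65; Lq = rho^2/(1-rho) = 1.56

1.56


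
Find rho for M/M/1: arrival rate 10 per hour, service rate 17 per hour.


rho = lambda/mu = 10/17 = 0.5882

0.5882


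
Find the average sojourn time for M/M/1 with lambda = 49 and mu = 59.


W = 1/(mu - lambda) = 1/(59 - 49) = 0.1 hours

0.1 hours


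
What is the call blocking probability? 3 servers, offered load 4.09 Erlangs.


B(N,A) = (A^N/N!) / sum(A^k/k!, k=0..N) with N=3, A=4.09 = 0.4587

0.4587


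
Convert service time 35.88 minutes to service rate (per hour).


mu = 60 / avg_service_time = 60 / 35.88 = 1.67 per hour

1.67 per hour


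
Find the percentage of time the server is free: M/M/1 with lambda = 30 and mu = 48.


Idle fraction = (1 - rho) * 100 = (1 - 30/48) * 100 = 37.5%

37.5%


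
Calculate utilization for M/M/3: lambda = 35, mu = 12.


rho = lambda/(c*mu) = 35/(3*12) = 0.9722

0.9722


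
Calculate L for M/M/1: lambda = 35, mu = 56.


rho = 35/56; L = rho/(1-rho) = 1.67

1.67


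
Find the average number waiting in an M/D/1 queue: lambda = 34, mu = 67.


M/D/1: Lq = rho^2 / (2*(1-rho)) where rho = 34/67; Lq = 0.26

0.26


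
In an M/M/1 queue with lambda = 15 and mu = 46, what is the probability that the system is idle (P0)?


P0 = 1 - rho = 1 - 15/46 = 0.6739

0.6739


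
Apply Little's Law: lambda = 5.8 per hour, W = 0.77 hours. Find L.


L = lambda * W = 5.8 * 0.77 = 4.47

4.47


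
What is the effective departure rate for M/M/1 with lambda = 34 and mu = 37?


For a stable queue (lambda < mu), throughput = lambda = 34 per hour

34 per hour


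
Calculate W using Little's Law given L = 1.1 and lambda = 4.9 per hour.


W = L / lambda = 1.1 / 4.9 = 0.2245 hours

0.2245 hours


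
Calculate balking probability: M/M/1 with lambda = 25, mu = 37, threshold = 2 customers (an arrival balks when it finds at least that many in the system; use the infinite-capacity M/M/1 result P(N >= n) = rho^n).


P(N >= 2) = rho^2 = (25/37)^2 = 0.4565

0.4565


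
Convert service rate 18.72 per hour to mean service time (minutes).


Mean service time = 60/mu = 60/18.72 = 3.21 minutes

3.21 minutes


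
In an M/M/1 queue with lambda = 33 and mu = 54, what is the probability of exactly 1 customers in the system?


rho = 33/54; P(n) = (1-rho)*rho^n = (1-33/54)*(33/54)^1 = 0.2377

0.2377


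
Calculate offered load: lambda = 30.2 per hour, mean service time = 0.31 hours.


Offered load a = lambda * E[S] = 30.2 * 0.31 = 9.36 Erlangs

9.36 Erlangs


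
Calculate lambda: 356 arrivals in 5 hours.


lambda = total arrivals / time = 356 / 5 = 71.2 per hour

71.2 per hour


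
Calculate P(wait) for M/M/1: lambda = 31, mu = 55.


P(wait) = rho = lambda/mu = 31/55 = 0.5636

0.5636


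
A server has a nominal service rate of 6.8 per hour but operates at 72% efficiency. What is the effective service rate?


Effective rate = mu * efficiency = 6.8 * 0.72 = 4.9 per hour

4.9 per hour


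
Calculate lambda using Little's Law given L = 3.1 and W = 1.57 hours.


lambda = L / W = 3.1 / 1.57 = 1.97 per hour

1.97 per hour


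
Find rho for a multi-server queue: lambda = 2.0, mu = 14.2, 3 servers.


rho = lambda / (c * mu) = 2.0 / (3 * 14.2) = 0.0469

0.0469


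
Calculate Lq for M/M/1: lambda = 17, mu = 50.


rho = 17/50; Lq = rho^2/(1-rho) = 0.18

0.18


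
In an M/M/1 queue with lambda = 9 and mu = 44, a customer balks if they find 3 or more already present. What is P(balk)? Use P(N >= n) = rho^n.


P(N >= 3) = rho^3 = (9/44)^3 = 0.0086

0.0086


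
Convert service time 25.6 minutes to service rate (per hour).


mu = 60 / avg_service_time = 60 / 25.6 = 2.34 per hour

2.34 per hour


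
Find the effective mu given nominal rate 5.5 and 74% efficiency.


Effective rate = mu * efficiency = 5.5 * 0.74 = 4.07 per hour

4.07 per hour


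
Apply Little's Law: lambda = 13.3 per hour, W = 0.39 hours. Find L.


L = lambda * W = 13.3 * 0.39 = 5.19

5.19


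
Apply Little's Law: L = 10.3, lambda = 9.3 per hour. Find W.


W = L / lambda = 10.3 / 9.3 = 1.1075 hours

1.1075 hours


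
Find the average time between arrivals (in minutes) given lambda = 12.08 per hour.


Mean interarrival time = 60/lambda = 60/12.08 = 4.97 minutes

4.97 minutes


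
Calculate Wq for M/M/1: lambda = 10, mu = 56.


rho = 10/56; Wq = rho/(mu - lambda) = 0.0039 hours

0.0039 hours


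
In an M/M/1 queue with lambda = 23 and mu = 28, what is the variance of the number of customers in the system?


rho = 23/28; Var(N) = rho/(1-rho)^2 = 25.76

25.76


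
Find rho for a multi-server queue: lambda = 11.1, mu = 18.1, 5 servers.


rho = lambda / (c * mu) = 11.1 / (5 * 18.1) = 0.1227

0.1227


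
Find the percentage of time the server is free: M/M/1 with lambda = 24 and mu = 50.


Idle fraction = (1 - rho) * 100 = (1 - 24/50) * 100 = 52.0%

52.0%


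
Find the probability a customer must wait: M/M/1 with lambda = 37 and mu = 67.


P(wait) = rho = lambda/mu = 37/67 = 0.5522

0.5522


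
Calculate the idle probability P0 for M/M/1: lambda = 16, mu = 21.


P0 = 1 - rho = 1 - 16/21 = 0.2381

0.2381


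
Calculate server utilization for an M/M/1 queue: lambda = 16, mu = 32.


rho = lambda/mu = 16/32 = 0.5

0.5


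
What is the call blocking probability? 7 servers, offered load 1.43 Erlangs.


B(N,A) = (A^N/N!) / sum(A^k/k!, k=0..N) with N=7, A=1.43 = 0.0006

0.0006


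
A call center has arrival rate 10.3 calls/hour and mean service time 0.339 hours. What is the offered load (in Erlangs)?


Offered load a = lambda * E[S] = 10.3 * 0.339 = 3.49 Erlangs

3.49 Erlangs


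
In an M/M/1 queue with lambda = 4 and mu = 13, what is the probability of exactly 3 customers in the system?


rho = 4/13; P(n) = (1-rho)*rho^n = (1-4/13)*(4/13)^3 = 0.0202

0.0202


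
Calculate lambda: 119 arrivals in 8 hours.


lambda = total arrivals / time = 119 / 8 = 14.88 per hour

14.88 per hour


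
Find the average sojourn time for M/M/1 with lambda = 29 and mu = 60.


W = 1/(mu - lambda) = 1/(60 - 29) = 0.0323 hours

0.0323 hours


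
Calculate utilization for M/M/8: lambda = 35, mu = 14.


rho = lambda/(c*mu) = 35/(8*14) = 0.3125

0.3125


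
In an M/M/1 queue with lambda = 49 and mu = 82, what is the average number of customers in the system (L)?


rho = 49/82; L = rho/(1-rho) = 1.48

1.48


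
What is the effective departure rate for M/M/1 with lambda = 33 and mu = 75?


For a stable queue (lambda < mu), throughput = lambda = 33 per hour

33 per hour


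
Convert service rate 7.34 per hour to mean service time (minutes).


Mean service time = 60/mu = 60/7.34 = 8.17 minutes

8.17 minutes


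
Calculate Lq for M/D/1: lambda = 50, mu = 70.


M/D/1: Lq = rho^2 / (2*(1-rho)) where rho = 50/70; Lq = 0.89

0.89


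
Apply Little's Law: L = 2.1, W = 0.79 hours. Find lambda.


lambda = L / W = 2.1 / 0.79 = 2.66 per hour

2.66 per hour


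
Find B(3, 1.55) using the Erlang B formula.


B(N,A) = (A^N/N!) / sum(A^k/k!, k=0..N) with N=3, A=1.55 = 0.142

0.142


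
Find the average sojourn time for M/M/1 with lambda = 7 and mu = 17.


W = 1/(mu - lambda) = 1/(17 - 7) = 0.1 hours

0.1 hours


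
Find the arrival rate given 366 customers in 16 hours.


lambda = total arrivals / time = 366 / 16 = 22.88 per hour

22.88 per hour


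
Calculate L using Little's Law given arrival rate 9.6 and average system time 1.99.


L = lambda * W = 9.6 * 1.99 = 19.1

19.1


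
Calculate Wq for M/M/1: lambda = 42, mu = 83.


rho = 42/83; Wq = rho/(mu - lambda) = 0.0123 hours

0.0123 hours


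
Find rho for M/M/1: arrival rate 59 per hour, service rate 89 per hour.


rho = lambda/mu = 59/89 = 0.6629

0.6629


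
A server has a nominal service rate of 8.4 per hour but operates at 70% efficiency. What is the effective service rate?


Effective rate = mu * efficiency = 8.4 * 0.7 = 5.88 per hour

5.88 per hour


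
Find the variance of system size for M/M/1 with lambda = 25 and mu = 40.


rho = 25/40; Var(N) = rho/(1-rho)^2 = 4.44

4.44


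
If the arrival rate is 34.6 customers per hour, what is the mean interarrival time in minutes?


Mean interarrival time = 60/lambda = 60/34.6 = 1.73 minutes

1.73 minutes


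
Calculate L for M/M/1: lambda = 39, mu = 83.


rho = 39/83; L = rho/(1-rho) = 0.89

0.89


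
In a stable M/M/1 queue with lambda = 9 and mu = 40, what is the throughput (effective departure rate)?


For a stable queue (lambda < mu), throughput = lambda = 9 per hour

9 per hour


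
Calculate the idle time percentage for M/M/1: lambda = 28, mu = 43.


Idle fraction = (1 - rho) * 100 = (1 - 28/43) * 100 = 34.9%

34.9%


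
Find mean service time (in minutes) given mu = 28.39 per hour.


Mean service time = 60/mu = 60/28.39 = 2.11 minutes

2.11 minutes


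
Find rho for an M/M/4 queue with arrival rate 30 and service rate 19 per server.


rho = lambda/(c*mu) = 30/(4*19) = 0.3947

0.3947


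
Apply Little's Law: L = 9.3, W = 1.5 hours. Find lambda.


lambda = L / W = 9.3 / 1.5 = 6.2 per hour

6.2 per hour


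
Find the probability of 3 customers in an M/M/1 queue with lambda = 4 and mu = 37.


rho = 4/37; P(n) = (1-rho)*rho^n = (1-4/37)*(4/37)^3 = 0.0011

0.0011


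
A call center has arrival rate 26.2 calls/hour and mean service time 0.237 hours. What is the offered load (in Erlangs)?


Offered load a = lambda * E[S] = 26.2 * 0.237 = 6.21 Erlangs

6.21 Erlangs


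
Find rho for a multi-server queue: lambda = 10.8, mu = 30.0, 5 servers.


rho = lambda / (c * mu) = 10.8 / (5 * 30.0) = 0.072

0.072


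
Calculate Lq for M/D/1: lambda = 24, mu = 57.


M/D/1: Lq = rho^2 / (2*(1-rho)) where rho = 24/57; Lq = 0.15

0.15


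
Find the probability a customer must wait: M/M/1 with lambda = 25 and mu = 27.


P(wait) = rho = lambda/mu = 25/27 = 0.9259

0.9259


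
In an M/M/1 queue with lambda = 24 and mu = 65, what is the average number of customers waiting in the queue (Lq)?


rho = 24/65; Lq = rho^2/(1-rho) = 0.22

0.22


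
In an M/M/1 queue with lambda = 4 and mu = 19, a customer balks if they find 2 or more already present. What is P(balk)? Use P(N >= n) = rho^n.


P(N >= 2) = rho^2 = (4/19)^2 = 0.0443

0.0443


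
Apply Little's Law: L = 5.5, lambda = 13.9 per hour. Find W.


W = L / lambda = 5.5 / 13.9 = 0.3957 hours

0.3957 hours


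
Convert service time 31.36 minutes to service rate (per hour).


mu = 60 / avg_service_time = 60 / 31.36 = 1.91 per hour

1.91 per hour


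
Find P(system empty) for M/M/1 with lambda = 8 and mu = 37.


P0 = 1 - rho = 1 - 8/37 = 0.7838

0.7838


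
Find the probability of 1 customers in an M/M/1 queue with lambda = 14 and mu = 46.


rho = 14/46; P(n) = (1-rho)*rho^n = (1-14/46)*(14/46)^1 = 0.2117

0.2117


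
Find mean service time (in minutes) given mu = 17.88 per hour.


Mean service time = 60/mu = 60/17.88 = 3.36 minutes

3.36 minutes


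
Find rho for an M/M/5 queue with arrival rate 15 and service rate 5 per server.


rho = lambda/(c*mu) = 15/(5*5) = 0.6

0.6


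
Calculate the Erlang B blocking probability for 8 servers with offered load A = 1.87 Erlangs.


B(N,A) = (A^N/N!) / sum(A^k/k!, k=0..N) with N=8, A=1.87 = 0.0006

0.0006


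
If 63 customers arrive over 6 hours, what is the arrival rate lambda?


lambda = total arrivals / time = 63 / 6 = 10.5 per hour

10.5 per hour


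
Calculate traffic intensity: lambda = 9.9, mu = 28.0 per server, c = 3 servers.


rho = lambda / (c * mu) = 9.9 / (3 * 28.0) = 0.1179

0.1179


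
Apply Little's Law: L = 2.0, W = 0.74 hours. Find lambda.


lambda = L / W = 2.0 / 0.74 = 2.7 per hour

2.7 per hour


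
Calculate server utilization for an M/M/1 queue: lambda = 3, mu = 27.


rho = lambda/mu = 3/27 = 0.1111

0.1111


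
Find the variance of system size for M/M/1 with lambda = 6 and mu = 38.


rho = 6/38; Var(N) = rho/(1-rho)^2 = 0.22

0.22


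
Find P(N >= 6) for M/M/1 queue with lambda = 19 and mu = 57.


P(N >= 6) = rho^6 = (19/57)^6 = 0.0014

0.0014


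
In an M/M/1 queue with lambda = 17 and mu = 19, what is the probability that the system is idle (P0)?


P0 = 1 - rho = 1 - 17/19 = 0.1053

0.1053


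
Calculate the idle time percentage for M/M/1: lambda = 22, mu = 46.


Idle fraction = (1 - rho) * 100 = (1 - 22/46) * 100 = 52.2%

52.2%


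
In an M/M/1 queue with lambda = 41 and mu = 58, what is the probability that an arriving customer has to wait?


P(wait) = rho = lambda/mu = 41/58 = 0.7069

0.7069


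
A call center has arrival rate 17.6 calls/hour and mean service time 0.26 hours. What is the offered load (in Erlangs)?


Offered load a = lambda * E[S] = 17.6 * 0.26 = 4.58 Erlangs

4.58 Erlangs


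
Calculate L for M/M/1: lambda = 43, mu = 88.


rho = 43/88; L = rho/(1-rho) = 0.96

0.96


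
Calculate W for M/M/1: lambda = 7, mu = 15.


W = 1/(mu - lambda) = 1/(15 - 7) = 0.125 hours

0.125 hours


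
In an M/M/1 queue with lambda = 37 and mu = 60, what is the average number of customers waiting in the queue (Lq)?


rho = 37/60; Lq = rho^2/(1-rho) = 0.99

0.99


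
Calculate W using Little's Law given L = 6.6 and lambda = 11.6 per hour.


W = L / lambda = 6.6 / 11.6 = 0.569 hours

0.569 hours


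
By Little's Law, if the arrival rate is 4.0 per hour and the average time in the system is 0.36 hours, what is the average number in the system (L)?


L = lambda * W = 4.0 * 0.36 = 1.44

1.44


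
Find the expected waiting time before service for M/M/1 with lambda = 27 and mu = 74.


rho = 27/74; Wq = rho/(mu - lambda) = 0.0078 hours

0.0078 hours


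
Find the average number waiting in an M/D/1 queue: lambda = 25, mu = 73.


M/D/1: Lq = rho^2 / (2*(1-rho)) where rho = 25/73; Lq = 0.09

0.09


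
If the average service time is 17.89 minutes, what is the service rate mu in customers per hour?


mu = 60 / avg_service_time = 60 / 17.89 = 3.35 per hour

3.35 per hour


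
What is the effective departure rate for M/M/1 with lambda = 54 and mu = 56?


For a stable queue (lambda < mu), throughput = lambda = 54 per hour

54 per hour


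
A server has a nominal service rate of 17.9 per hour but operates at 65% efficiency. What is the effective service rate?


Effective rate = mu * efficiency = 17.9 * 0.65 = 11.64 per hour

11.64 per hour


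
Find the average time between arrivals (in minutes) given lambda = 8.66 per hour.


Mean interarrival time = 60/lambda = 60/8.66 = 6.93 minutes

6.93 minutes


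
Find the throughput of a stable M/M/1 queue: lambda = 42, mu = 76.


For a stable queue (lambda < mu), throughput = lambda = 42 per hour

42 per hour


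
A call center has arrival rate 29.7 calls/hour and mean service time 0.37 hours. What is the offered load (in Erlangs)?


Offered load a = lambda * E[S] = 29.7 * 0.37 = 10.99 Erlangs

10.99 Erlangs


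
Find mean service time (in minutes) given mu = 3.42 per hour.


Mean service time = 60/mu = 60/3.42 = 17.54 minutes

17.54 minutes


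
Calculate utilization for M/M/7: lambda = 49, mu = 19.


rho = lambda/(c*mu) = 49/(7*19) = 0.3684

0.3684


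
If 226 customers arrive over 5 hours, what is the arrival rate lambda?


lambda = total arrivals / time = 226 / 5 = 45.2 per hour

45.2 per hour


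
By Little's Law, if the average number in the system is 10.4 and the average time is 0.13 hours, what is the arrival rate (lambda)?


lambda = L / W = 10.4 / 0.13 = 80.0 per hour

80.0 per hour


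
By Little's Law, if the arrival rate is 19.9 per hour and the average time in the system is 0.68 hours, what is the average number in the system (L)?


L = lambda * W = 19.9 * 0.68 = 13.53

13.53


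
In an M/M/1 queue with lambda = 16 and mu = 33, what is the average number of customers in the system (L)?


rho = 16/33; L = rho/(1-rho) = 0.94

0.94


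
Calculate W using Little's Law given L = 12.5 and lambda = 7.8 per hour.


W = L / lambda = 12.5 / 7.8 = 1.6026 hours

1.6026 hours


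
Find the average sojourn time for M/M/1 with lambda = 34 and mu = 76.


W = 1/(mu - lambda) = 1/(76 - 34) = 0.0238 hours

0.0238 hours


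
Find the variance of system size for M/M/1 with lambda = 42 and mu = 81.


rho = 42/81; Var(N) = rho/(1-rho)^2 = 2.24

2.24


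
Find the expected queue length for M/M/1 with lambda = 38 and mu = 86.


rho = 38/86; Lq = rho^2/(1-rho) = 0.35

0.35


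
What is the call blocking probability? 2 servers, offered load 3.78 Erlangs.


B(N,A) = (A^N/N!) / sum(A^k/k!, k=0..N) with N=2, A=3.78 = 0.5991

0.5991


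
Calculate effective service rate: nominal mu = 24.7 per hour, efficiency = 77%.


Effective rate = mu * efficiency = 24.7 * 0.77 = 19.02 per hour

19.02 per hour


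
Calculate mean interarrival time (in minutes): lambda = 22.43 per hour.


Mean interarrival time = 60/lambda = 60/22.43 = 2.67 minutes

2.67 minutes


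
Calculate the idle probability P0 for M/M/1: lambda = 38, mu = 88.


P0 = 1 - rho = 1 - 38/88 = 0.5682

0.5682


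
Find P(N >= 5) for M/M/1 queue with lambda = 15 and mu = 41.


P(N >= 5) = rho^5 = (15/41)^5 = 0.0066

0.0066


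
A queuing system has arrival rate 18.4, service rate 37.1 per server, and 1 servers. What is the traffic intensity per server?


rho = lambda / (c * mu) = 18.4 / (1 * 37.1) = 0.496

0.496


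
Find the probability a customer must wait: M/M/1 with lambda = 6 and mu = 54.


P(wait) = rho = lambda/mu = 6/54 = 0.1111

0.1111


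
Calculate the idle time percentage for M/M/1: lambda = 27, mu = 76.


Idle fraction = (1 - rho) * 100 = (1 - 27/76) * 100 = 64.5%

64.5%


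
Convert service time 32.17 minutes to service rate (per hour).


mu = 60 / avg_service_time = 60 / 32.17 = 1.87 per hour

1.87 per hour


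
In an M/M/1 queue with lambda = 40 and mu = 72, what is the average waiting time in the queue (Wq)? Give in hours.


rho = 40/72; Wq = rho/(mu - lambda) = 0.0174 hours

0.0174 hours


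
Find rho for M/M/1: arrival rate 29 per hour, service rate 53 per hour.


rho = lambda/mu = 29/53 = 0.5472

0.5472


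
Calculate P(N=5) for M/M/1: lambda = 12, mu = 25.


rho = 12/25; P(n) = (1-rho)*rho^n = (1-12/25)*(12/25)^5 = 0.0132

0.0132


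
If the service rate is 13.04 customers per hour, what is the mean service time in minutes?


Mean service time = 60/mu = 60/13.04 = 4.6 minutes

4.6 minutes


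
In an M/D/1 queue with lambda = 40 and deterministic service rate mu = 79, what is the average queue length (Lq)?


M/D/1: Lq = rho^2 / (2*(1-rho)) where rho = 40/79; Lq = 0.26

0.26


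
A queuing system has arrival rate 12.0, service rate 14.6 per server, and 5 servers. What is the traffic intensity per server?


rho = lambda / (c * mu) = 12.0 / (5 * 14.6) = 0.1644

0.1644


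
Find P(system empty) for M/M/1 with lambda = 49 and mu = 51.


P0 = 1 - rho = 1 - 49/51 = 0.0392

0.0392


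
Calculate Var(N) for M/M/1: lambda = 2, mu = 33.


rho = 2/33; Var(N) = rho/(1-rho)^2 = 0.07

0.07


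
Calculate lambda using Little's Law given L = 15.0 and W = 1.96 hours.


lambda = L / W = 15.0 / 1.96 = 7.65 per hour

7.65 per hour


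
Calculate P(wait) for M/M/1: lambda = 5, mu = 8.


P(wait) = rho = lambda/mu = 5/8 = 0.625

0.625


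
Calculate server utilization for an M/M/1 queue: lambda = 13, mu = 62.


rho = lambda/mu = 13/62 = 0.2097

0.2097


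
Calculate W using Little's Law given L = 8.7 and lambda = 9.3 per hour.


W = L / lambda = 8.7 / 9.3 = 0.9355 hours

0.9355 hours


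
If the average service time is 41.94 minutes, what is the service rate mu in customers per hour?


mu = 60 / avg_service_time = 60 / 41.94 = 1.43 per hour

1.43 per hour


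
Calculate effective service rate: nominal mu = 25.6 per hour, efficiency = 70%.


Effective rate = mu * efficiency = 25.6 * 0.7 = 17.92 per hour

17.92 per hour


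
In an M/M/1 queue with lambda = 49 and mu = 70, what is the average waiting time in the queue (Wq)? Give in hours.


rho = 49/70; Wq = rho/(mu - lambda) = 0.0333 hours

0.0333 hours


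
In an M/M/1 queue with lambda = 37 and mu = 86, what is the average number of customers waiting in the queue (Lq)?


rho = 37/86; Lq = rho^2/(1-rho) = 0.32

0.32


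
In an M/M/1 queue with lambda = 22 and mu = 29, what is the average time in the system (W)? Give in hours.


W = 1/(mu - lambda) = 1/(29 - 22) = 0.1429 hours

0.1429 hours


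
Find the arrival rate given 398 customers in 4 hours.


lambda = total arrivals / time = 398 / 4 = 99.5 per hour

99.5 per hour


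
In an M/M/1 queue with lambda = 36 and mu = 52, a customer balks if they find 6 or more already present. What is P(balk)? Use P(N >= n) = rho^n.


P(N >= 6) = rho^6 = (36/52)^6 = 0.1101

0.1101


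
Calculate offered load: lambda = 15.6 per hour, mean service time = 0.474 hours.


Offered load a = lambda * E[S] = 15.6 * 0.474 = 7.39 Erlangs

7.39 Erlangs


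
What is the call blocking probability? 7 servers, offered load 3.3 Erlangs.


B(N,A) = (A^N/N!) / sum(A^k/k!, k=0..N) with N=7, A=3.3 = 0.0318

0.0318


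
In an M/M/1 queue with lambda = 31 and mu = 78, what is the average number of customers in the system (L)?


rho = 31/78; L = rho/(1-rho) = 0.66

0.66


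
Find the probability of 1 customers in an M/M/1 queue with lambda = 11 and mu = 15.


rho = 11/15; P(n) = (1-rho)*rho^n = (1-11/15)*(11/15)^1 = 0.1956

0.1956


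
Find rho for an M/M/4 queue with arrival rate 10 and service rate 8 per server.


rho = lambda/(c*mu) = 10/(4*8) = 0.3125

0.3125


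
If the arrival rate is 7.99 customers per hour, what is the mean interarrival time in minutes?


Mean interarrival time = 60/lambda = 60/7.99 = 7.51 minutes

7.51 minutes


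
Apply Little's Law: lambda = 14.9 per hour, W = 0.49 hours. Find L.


L = lambda * W = 14.9 * 0.49 = 7.3

7.3


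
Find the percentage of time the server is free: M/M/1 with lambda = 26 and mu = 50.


Idle fraction = (1 - rho) * 100 = (1 - 26/50) * 100 = 48.0%

48.0%


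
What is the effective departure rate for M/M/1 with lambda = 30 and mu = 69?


For a stable queue (lambda < mu), throughput = lambda = 30 per hour

30 per hour


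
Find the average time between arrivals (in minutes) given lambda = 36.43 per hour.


Mean interarrival time = 60/lambda = 60/36.43 = 1.65 minutes

1.65 minutes


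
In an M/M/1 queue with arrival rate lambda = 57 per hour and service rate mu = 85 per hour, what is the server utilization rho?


rho = lambda/mu = 57/85 = 0.6706

0.6706


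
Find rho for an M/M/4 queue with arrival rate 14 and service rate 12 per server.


rho = lambda/(c*mu) = 14/(4*12) = 0.2917

0.2917


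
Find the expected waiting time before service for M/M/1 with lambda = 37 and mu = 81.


rho = 37/81; Wq = rho/(mu - lambda) = 0.0104 hours

0.0104 hours


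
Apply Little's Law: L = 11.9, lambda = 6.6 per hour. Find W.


W = L / lambda = 11.9 / 6.6 = 1.803 hours

1.803 hours


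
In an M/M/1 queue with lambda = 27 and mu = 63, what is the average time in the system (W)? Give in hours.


W = 1/(mu - lambda) = 1/(63 - 27) = 0.0278 hours

0.0278 hours


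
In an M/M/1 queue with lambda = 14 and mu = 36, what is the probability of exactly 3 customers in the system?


rho = 14/36; P(n) = (1-rho)*rho^n = (1-14/36)*(14/36)^3 = 0.0359

0.0359


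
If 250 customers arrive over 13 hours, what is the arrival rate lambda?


lambda = total arrivals / time = 250 / 13 = 19.23 per hour

19.23 per hour


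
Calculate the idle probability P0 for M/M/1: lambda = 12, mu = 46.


P0 = 1 - rho = 1 - 12/46 = 0.7391

0.7391


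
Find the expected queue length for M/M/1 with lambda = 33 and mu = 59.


rho = 33/59; Lq = rho^2/(1-rho) = 0.71

0.71


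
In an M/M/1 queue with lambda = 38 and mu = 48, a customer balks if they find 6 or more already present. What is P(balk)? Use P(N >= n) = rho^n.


P(N >= 6) = rho^6 = (38/48)^6 = 0.2462

0.2462


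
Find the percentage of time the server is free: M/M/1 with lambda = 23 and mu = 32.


Idle fraction = (1 - rho) * 100 = (1 - 23/32) * 100 = 28.1%

28.1%


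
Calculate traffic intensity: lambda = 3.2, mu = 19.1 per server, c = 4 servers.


rho = lambda / (c * mu) = 3.2 / (4 * 19.1) = 0.0419

0.0419


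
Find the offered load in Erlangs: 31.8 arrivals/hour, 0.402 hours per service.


Offered load a = lambda * E[S] = 31.8 * 0.402 = 12.78 Erlangs

12.78 Erlangs


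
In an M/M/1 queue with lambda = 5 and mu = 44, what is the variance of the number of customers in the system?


rho = 5/44; Var(N) = rho/(1-rho)^2 = 0.14

0.14


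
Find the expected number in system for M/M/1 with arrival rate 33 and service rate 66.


rho = 33/66; L = rho/(1-rho) = 1.0

1.0


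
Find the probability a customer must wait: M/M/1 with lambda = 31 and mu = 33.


P(wait) = rho = lambda/mu = 31/33 = 0.9394

0.9394


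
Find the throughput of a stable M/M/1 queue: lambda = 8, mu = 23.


For a stable queue (lambda < mu), throughput = lambda = 8 per hour

8 per hour


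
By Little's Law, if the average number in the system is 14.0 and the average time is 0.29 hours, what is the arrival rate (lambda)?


lambda = L / W = 14.0 / 0.29 = 48.28 per hour

48.28 per hour


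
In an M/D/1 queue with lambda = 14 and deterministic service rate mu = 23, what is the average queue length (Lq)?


M/D/1: Lq = rho^2 / (2*(1-rho)) where rho = 14/23; Lq = 0.47

0.47


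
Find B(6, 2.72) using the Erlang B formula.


B(N,A) = (A^N/N!) / sum(A^k/k!, k=0..N) with N=6, A=2.72 = 0.0379

0.0379


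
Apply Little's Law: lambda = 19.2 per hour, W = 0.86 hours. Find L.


L = lambda * W = 19.2 * 0.86 = 16.51

16.51


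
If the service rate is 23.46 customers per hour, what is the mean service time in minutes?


Mean service time = 60/mu = 60/23.46 = 2.56 minutes

2.56 minutes


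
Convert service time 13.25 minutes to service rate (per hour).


mu = 60 / avg_service_time = 60 / 13.25 = 4.53 per hour

4.53 per hour


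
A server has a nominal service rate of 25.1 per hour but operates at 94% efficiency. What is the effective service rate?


Effective rate = mu * efficiency = 25.1 * 0.94 = 23.59 per hour

23.59 per hour


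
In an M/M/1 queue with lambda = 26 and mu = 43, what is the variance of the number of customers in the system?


rho = 26/43; Var(N) = rho/(1-rho)^2 = 3.87

3.87


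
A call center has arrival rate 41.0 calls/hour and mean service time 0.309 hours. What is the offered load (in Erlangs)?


Offered load a = lambda * E[S] = 41.0 * 0.309 = 12.67 Erlangs

12.67 Erlangs


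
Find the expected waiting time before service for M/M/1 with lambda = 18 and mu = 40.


rho = 18/40; Wq = rho/(mu - lambda) = 0.0205 hours

0.0205 hours


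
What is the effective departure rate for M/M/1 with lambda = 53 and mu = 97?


For a stable queue (lambda < mu), throughput = lambda = 53 per hour

53 per hour
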